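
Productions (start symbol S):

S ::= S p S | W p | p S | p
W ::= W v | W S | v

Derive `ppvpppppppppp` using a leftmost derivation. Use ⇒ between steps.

S ⇒ SpS ⇒ SpSpS ⇒ SpSpSpS ⇒ SpSpSpSpS ⇒ ppSpSpSpS ⇒ ppWppSpSpS ⇒ ppWSppSpSpS ⇒ ppvSppSpSpS ⇒ ppvSpSppSpSpS ⇒ ppvppSppSpSpS ⇒ ppvpppppSpSpS ⇒ ppvpppppppSpS ⇒ ppvpppppppppS ⇒ ppvpppppppppp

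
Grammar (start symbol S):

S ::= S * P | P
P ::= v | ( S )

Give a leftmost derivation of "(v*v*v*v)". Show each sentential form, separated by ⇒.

S⇒P⇒(S)⇒(S*P)⇒(S*P*P)⇒(S*P*P*P)⇒(P*P*P*P)⇒(v*P*P*P)⇒(v*v*P*P)⇒(v*v*v*P)⇒(v*v*v*v)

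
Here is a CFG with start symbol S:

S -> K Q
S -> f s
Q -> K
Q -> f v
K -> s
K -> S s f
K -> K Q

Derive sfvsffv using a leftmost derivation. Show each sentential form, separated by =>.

S => KQ => SsfQ => KQsfQ => sQsfQ => sfvsfQ => sfvsffv

S => KQ   [S -> K Q]
KQ => SsfQ   [K -> S s f]
SsfQ => KQsfQ   [S -> K Q]
KQsfQ => sQsfQ   [K -> s]
sQsfQ => sfvsfQ   [Q -> f v]
sfvsfQ => sfvsffv   [Q -> f v]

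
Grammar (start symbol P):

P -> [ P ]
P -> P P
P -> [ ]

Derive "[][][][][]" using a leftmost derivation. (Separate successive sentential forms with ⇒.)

P ⇒ PP   [P -> P P]
PP ⇒ PPP   [P -> P P]
PPP ⇒ PPPP   [P -> P P]
PPPP ⇒ PPPPP   [P -> P P]
PPPPP ⇒ []PPPP   [P -> [ ]]
[]PPPP ⇒ [][]PPP   [P -> [ ]]
[][]PPP ⇒ [][][]PP   [P -> [ ]]
[][][]PP ⇒ [][][][]P   [P -> [ ]]
[][][][]P ⇒ [][][][][]   [P -> [ ]]

P ⇒ PP ⇒ PPP ⇒ PPPP ⇒ PPPPP ⇒ []PPPP ⇒ [][]PPP ⇒ [][][]PP ⇒ [][][][]P ⇒ [][][][][]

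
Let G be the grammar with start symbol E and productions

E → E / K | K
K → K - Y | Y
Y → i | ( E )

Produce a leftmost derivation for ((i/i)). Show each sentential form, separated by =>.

E => K   [E → K]
K => Y   [K → Y]
Y => (E)   [Y → ( E )]
(E) => (K)   [E → K]
(K) => (Y)   [K → Y]
(Y) => ((E))   [Y → ( E )]
((E)) => ((E/K))   [E → E / K]
((E/K)) => ((K/K))   [E → K]
((K/K)) => ((Y/K))   [K → Y]
((Y/K)) => ((i/K))   [Y → i]
((i/K)) => ((i/Y))   [K → Y]
((i/Y)) => ((i/i))   [Y → i]

E => K => Y => (E) => (K) => (Y) => ((E)) => ((E/K)) => ((K/K)) => ((Y/K)) => ((i/K)) => ((i/Y)) => ((i/i))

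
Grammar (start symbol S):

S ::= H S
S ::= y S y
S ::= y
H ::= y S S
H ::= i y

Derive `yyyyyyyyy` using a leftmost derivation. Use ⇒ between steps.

S ⇒ HS ⇒ ySSS ⇒ yHSSS ⇒ yySSSSS ⇒ yyySySSSS ⇒ yyyyySSSS ⇒ yyyyyySSS ⇒ yyyyyyySS ⇒ yyyyyyyyS ⇒ yyyyyyyyy

S ⇒ HS   [S ::= H S]
HS ⇒ ySSS   [H ::= y S S]
ySSS ⇒ yHSSS   [S ::= H S]
yHSSS ⇒ yySSSSS   [H ::= y S S]
yySSSSS ⇒ yyySySSSS   [S ::= y S y]
yyySySSSS ⇒ yyyyySSSS   [S ::= y]
yyyyySSSS ⇒ yyyyyySSS   [S ::= y]
yyyyyySSS ⇒ yyyyyyySS   [S ::= y]
yyyyyyySS ⇒ yyyyyyyyS   [S ::= y]
yyyyyyyyS ⇒ yyyyyyyyy   [S ::= y]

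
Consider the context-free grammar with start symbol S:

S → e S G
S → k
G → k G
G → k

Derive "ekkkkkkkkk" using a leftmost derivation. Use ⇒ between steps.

S ⇒ eSG   [S → e S G]
eSG ⇒ ekG   [S → k]
ekG ⇒ ekkG   [G → k G]
ekkG ⇒ ekkkG   [G → k G]
ekkkG ⇒ ekkkkG   [G → k G]
ekkkkG ⇒ ekkkkkG   [G → k G]
ekkkkkG ⇒ ekkkkkkG   [G → k G]
ekkkkkkG ⇒ ekkkkkkkG   [G → k G]
ekkkkkkkG ⇒ ekkkkkkkkG   [G → k G]
ekkkkkkkkG ⇒ ekkkkkkkkk   [G → k]

S ⇒ eSG ⇒ ekG ⇒ ekkG ⇒ ekkkG ⇒ ekkkkG ⇒ ekkkkkG ⇒ ekkkkkkG ⇒ ekkkkkkkG ⇒ ekkkkkkkkG ⇒ ekkkkkkkkk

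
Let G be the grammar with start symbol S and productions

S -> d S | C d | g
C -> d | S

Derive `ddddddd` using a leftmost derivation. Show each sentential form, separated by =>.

S=>Cd=>Sd=>dSd=>ddSd=>dddSd=>ddddSd=>ddddCdd=>ddddddd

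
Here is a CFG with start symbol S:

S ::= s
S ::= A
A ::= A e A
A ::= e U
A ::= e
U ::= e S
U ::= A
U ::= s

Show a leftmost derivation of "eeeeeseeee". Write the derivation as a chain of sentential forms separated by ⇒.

S ⇒ A   [S ::= A]
A ⇒ AeA   [A ::= A e A]
AeA ⇒ eUeA   [A ::= e U]
eUeA ⇒ eeSeA   [U ::= e S]
eeSeA ⇒ eeAeA   [S ::= A]
eeAeA ⇒ eeAeAeA   [A ::= A e A]
eeAeAeA ⇒ eeeUeAeA   [A ::= e U]
eeeUeAeA ⇒ eeeAeAeA   [U ::= A]
eeeAeAeA ⇒ eeeeUeAeA   [A ::= e U]
eeeeUeAeA ⇒ eeeeAeAeA   [U ::= A]
eeeeAeAeA ⇒ eeeeeUeAeA   [A ::= e U]
eeeeeUeAeA ⇒ eeeeeseAeA   [U ::= s]
eeeeeseAeA ⇒ eeeeeseeeA   [A ::= e]
eeeeeseeeA ⇒ eeeeeseeee   [A ::= e]

S⇒A⇒AeA⇒eUeA⇒eeSeA⇒eeAeA⇒eeAeAeA⇒eeeUeAeA⇒eeeAeAeA⇒eeeeUeAeA⇒eeeeAeAeA⇒eeeeeUeAeA⇒eeeeeseAeA⇒eeeeeseeeA⇒eeeeeseeee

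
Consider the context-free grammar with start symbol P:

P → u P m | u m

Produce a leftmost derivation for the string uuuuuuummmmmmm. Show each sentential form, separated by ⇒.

P ⇒ uPm ⇒ uuPmm ⇒ uuuPmmm ⇒ uuuuPmmmm ⇒ uuuuuPmmmmm ⇒ uuuuuuPmmmmmm ⇒ uuuuuuummmmmmm

P ⇒ uPm   [P → u P m]
uPm ⇒ uuPmm   [P → u P m]
uuPmm ⇒ uuuPmmm   [P → u P m]
uuuPmmm ⇒ uuuuPmmmm   [P → u P m]
uuuuPmmmm ⇒ uuuuuPmmmmm   [P → u P m]
uuuuuPmmmmm ⇒ uuuuuuPmmmmmm   [P → u P m]
uuuuuuPmmmmmm ⇒ uuuuuuummmmmmm   [P → u m]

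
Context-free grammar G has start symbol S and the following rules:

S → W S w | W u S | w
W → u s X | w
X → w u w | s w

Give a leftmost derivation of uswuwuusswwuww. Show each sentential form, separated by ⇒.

S ⇒ WuS   [S → W u S]
WuS ⇒ usXuS   [W → u s X]
usXuS ⇒ uswuwuS   [X → w u w]
uswuwuS ⇒ uswuwuWSw   [S → W S w]
uswuwuWSw ⇒ uswuwuusXSw   [W → u s X]
uswuwuusXSw ⇒ uswuwuusswSw   [X → s w]
uswuwuusswSw ⇒ uswuwuusswWuSw   [S → W u S]
uswuwuusswWuSw ⇒ uswuwuusswwuSw   [W → w]
uswuwuusswwuSw ⇒ uswuwuusswwuww   [S → w]

S⇒WuS⇒usXuS⇒uswuwuS⇒uswuwuWSw⇒uswuwuusXSw⇒uswuwuusswSw⇒uswuwuusswWuSw⇒uswuwuusswwuSw⇒uswuwuusswwuww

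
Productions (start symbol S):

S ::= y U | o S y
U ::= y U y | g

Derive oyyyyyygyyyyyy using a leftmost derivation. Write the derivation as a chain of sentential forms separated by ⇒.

S⇒oSy⇒oyUy⇒oyyUyy⇒oyyyUyyy⇒oyyyyUyyyy⇒oyyyyyUyyyyy⇒oyyyyyyUyyyyyy⇒oyyyyyygyyyyyy

S ⇒ oSy   [S ::= o S y]
oSy ⇒ oyUy   [S ::= y U]
oyUy ⇒ oyyUyy   [U ::= y U y]
oyyUyy ⇒ oyyyUyyy   [U ::= y U y]
oyyyUyyy ⇒ oyyyyUyyyy   [U ::= y U y]
oyyyyUyyyy ⇒ oyyyyyUyyyyy   [U ::= y U y]
oyyyyyUyyyyy ⇒ oyyyyyyUyyyyyy   [U ::= y U y]
oyyyyyyUyyyyyy ⇒ oyyyyyygyyyyyy   [U ::= g]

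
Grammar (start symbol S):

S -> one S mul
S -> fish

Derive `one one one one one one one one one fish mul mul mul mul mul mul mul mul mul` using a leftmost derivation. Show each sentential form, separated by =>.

S => one S mul => one one S mul mul => one one one S mul mul mul => one one one one S mul mul mul mul => one one one one one S mul mul mul mul mul => one one one one one one S mul mul mul mul mul mul => one one one one one one one S mul mul mul mul mul mul mul => one one one one one one one one S mul mul mul mul mul mul mul mul => one one one one one one one one one S mul mul mul mul mul mul mul mul mul => one one one one one one one one one fish mul mul mul mul mul mul mul mul mul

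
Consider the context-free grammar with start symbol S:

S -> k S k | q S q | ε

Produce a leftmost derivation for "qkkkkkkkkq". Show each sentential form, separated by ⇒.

S ⇒ qSq   [S -> q S q]
qSq ⇒ qkSkq   [S -> k S k]
qkSkq ⇒ qkkSkkq   [S -> k S k]
qkkSkkq ⇒ qkkkSkkkq   [S -> k S k]
qkkkSkkkq ⇒ qkkkkSkkkkq   [S -> k S k]
qkkkkSkkkkq ⇒ qkkkkkkkkq   [S -> ε]

S⇒qSq⇒qkSkq⇒qkkSkkq⇒qkkkSkkkq⇒qkkkkSkkkkq⇒qkkkkkkkkq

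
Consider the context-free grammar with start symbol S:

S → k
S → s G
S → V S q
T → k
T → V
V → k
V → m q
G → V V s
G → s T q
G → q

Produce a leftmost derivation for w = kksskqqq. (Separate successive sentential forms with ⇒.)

S ⇒ VSq ⇒ kSq ⇒ kVSqq ⇒ kkSqq ⇒ kksGqq ⇒ kkssTqqq ⇒ kkssVqqq ⇒ kksskqqq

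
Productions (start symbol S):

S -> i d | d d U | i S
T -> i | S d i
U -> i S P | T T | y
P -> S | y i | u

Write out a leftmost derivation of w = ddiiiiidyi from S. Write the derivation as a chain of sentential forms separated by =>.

S => ddU   [S -> d d U]
ddU => ddiSP   [U -> i S P]
ddiSP => ddiiSP   [S -> i S]
ddiiSP => ddiiiSP   [S -> i S]
ddiiiSP => ddiiiiSP   [S -> i S]
ddiiiiSP => ddiiiiidP   [S -> i d]
ddiiiiidP => ddiiiiidyi   [P -> y i]

S => ddU => ddiSP => ddiiSP => ddiiiSP => ddiiiiSP => ddiiiiidP => ddiiiiidyi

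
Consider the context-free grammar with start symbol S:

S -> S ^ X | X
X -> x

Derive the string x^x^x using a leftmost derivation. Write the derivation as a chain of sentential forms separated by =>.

S => S^X => S^X^X => X^X^X => x^X^X => x^x^X => x^x^x

S => S^X   [S -> S ^ X]
S^X => S^X^X   [S -> S ^ X]
S^X^X => X^X^X   [S -> X]
X^X^X => x^X^X   [X -> x]
x^X^X => x^x^X   [X -> x]
x^x^X => x^x^x   [X -> x]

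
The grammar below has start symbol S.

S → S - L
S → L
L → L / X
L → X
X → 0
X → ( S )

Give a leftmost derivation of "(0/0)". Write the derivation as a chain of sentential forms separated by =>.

S => L   [S → L]
L => X   [L → X]
X => (S)   [X → ( S )]
(S) => (L)   [S → L]
(L) => (L/X)   [L → L / X]
(L/X) => (X/X)   [L → X]
(X/X) => (0/X)   [X → 0]
(0/X) => (0/0)   [X → 0]

S => L => X => (S) => (L) => (L/X) => (X/X) => (0/X) => (0/0)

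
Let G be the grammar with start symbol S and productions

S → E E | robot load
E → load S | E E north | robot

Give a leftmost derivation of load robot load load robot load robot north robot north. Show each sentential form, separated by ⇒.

S ⇒ E E   [S → E E]
E E ⇒ load S E   [E → load S]
load S E ⇒ load robot load E   [S → robot load]
load robot load E ⇒ load robot load E E north   [E → E E north]
load robot load E E north ⇒ load robot load E E north E north   [E → E E north]
load robot load E E north E north ⇒ load robot load load S E north E north   [E → load S]
load robot load load S E north E north ⇒ load robot load load robot load E north E north   [S → robot load]
load robot load load robot load E north E north ⇒ load robot load load robot load robot north E north   [E → robot]
load robot load load robot load robot north E north ⇒ load robot load load robot load robot north robot north   [E → robot]

S ⇒ E E ⇒ load S E ⇒ load robot load E ⇒ load robot load E E north ⇒ load robot load E E north E north ⇒ load robot load load S E north E north ⇒ load robot load load robot load E north E north ⇒ load robot load load robot load robot north E north ⇒ load robot load load robot load robot north robot north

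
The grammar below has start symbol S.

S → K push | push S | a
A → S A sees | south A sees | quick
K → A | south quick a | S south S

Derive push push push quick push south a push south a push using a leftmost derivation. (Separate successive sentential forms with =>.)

S => push S   [S → push S]
push S => push push S   [S → push S]
push push S => push push K push   [S → K push]
push push K push => push push S south S push   [K → S south S]
push push S south S push => push push push S south S push   [S → push S]
push push push S south S push => push push push K push south S push   [S → K push]
push push push K push south S push => push push push S south S push south S push   [K → S south S]
push push push S south S push south S push => push push push K push south S push south S push   [S → K push]
push push push K push south S push south S push => push push push A push south S push south S push   [K → A]
push push push A push south S push south S push => push push push quick push south S push south S push   [A → quick]
push push push quick push south S push south S push => push push push quick push south a push south S push   [S → a]
push push push quick push south a push south S push => push push push quick push south a push south a push   [S → a]

S => push S => push push S => push push K push => push push S south S push => push push push S south S push => push push push K push south S push => push push push S south S push south S push => push push push K push south S push south S push => push push push A push south S push south S push => push push push quick push south S push south S push => push push push quick push south a push south S push => push push push quick push south a push south a push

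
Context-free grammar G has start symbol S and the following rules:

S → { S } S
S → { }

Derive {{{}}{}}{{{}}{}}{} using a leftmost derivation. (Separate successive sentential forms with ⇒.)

S ⇒ {S}S   [S → { S } S]
{S}S ⇒ {{S}S}S   [S → { S } S]
{{S}S}S ⇒ {{{}}S}S   [S → { }]
{{{}}S}S ⇒ {{{}}{}}S   [S → { }]
{{{}}{}}S ⇒ {{{}}{}}{S}S   [S → { S } S]
{{{}}{}}{S}S ⇒ {{{}}{}}{{S}S}S   [S → { S } S]
{{{}}{}}{{S}S}S ⇒ {{{}}{}}{{{}}S}S   [S → { }]
{{{}}{}}{{{}}S}S ⇒ {{{}}{}}{{{}}{}}S   [S → { }]
{{{}}{}}{{{}}{}}S ⇒ {{{}}{}}{{{}}{}}{}   [S → { }]

S ⇒ {S}S ⇒ {{S}S}S ⇒ {{{}}S}S ⇒ {{{}}{}}S ⇒ {{{}}{}}{S}S ⇒ {{{}}{}}{{S}S}S ⇒ {{{}}{}}{{{}}S}S ⇒ {{{}}{}}{{{}}{}}S ⇒ {{{}}{}}{{{}}{}}{}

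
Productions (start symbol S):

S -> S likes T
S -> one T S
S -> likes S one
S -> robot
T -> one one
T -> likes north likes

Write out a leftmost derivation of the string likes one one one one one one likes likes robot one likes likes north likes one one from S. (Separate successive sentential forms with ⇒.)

S ⇒ likes S one   [S -> likes S one]
likes S one ⇒ likes one T S one   [S -> one T S]
likes one T S one ⇒ likes one one one S one   [T -> one one]
likes one one one S one ⇒ likes one one one one T S one   [S -> one T S]
likes one one one one T S one ⇒ likes one one one one one one S one   [T -> one one]
likes one one one one one one S one ⇒ likes one one one one one one likes S one one   [S -> likes S one]
likes one one one one one one likes S one one ⇒ likes one one one one one one likes S likes T one one   [S -> S likes T]
likes one one one one one one likes S likes T one one ⇒ likes one one one one one one likes likes S one likes T one one   [S -> likes S one]
likes one one one one one one likes likes S one likes T one one ⇒ likes one one one one one one likes likes robot one likes T one one   [S -> robot]
likes one one one one one one likes likes robot one likes T one one ⇒ likes one one one one one one likes likes robot one likes likes north likes one one   [T -> likes north likes]

S ⇒ likes S one ⇒ likes one T S one ⇒ likes one one one S one ⇒ likes one one one one T S one ⇒ likes one one one one one one S one ⇒ likes one one one one one one likes S one one ⇒ likes one one one one one one likes S likes T one one ⇒ likes one one one one one one likes likes S one likes T one one ⇒ likes one one one one one one likes likes robot one likes T one one ⇒ likes one one one one one one likes likes robot one likes likes north likes one one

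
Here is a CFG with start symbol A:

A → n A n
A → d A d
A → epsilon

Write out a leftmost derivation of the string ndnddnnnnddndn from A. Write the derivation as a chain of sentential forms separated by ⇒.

A⇒nAn⇒ndAdn⇒ndnAndn⇒ndndAdndn⇒ndnddAddndn⇒ndnddnAnddndn⇒ndnddnnAnnddndn⇒ndnddnnnnddndn

A ⇒ nAn   [A → n A n]
nAn ⇒ ndAdn   [A → d A d]
ndAdn ⇒ ndnAndn   [A → n A n]
ndnAndn ⇒ ndndAdndn   [A → d A d]
ndndAdndn ⇒ ndnddAddndn   [A → d A d]
ndnddAddndn ⇒ ndnddnAnddndn   [A → n A n]
ndnddnAnddndn ⇒ ndnddnnAnnddndn   [A → n A n]
ndnddnnAnnddndn ⇒ ndnddnnnnddndn   [A → epsilon]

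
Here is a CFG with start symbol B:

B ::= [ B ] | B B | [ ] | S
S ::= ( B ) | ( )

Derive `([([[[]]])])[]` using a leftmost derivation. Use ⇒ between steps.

B ⇒ BB ⇒ SB ⇒ (B)B ⇒ ([B])B ⇒ ([S])B ⇒ ([(B)])B ⇒ ([([B])])B ⇒ ([([[B]])])B ⇒ ([([[[]]])])B ⇒ ([([[[]]])])[]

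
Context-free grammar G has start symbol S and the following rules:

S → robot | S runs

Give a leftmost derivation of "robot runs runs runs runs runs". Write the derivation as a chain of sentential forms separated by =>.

S => S runs => S runs runs => S runs runs runs => S runs runs runs runs => S runs runs runs runs runs => robot runs runs runs runs runs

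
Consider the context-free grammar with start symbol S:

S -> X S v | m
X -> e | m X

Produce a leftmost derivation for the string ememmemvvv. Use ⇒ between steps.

S ⇒ XSv ⇒ eSv ⇒ eXSvv ⇒ emXSvv ⇒ emeSvv ⇒ emeXSvvv ⇒ ememXSvvv ⇒ ememmXSvvv ⇒ ememmeSvvv ⇒ ememmemvvv

S ⇒ XSv   [S -> X S v]
XSv ⇒ eSv   [X -> e]
eSv ⇒ eXSvv   [S -> X S v]
eXSvv ⇒ emXSvv   [X -> m X]
emXSvv ⇒ emeSvv   [X -> e]
emeSvv ⇒ emeXSvvv   [S -> X S v]
emeXSvvv ⇒ ememXSvvv   [X -> m X]
ememXSvvv ⇒ ememmXSvvv   [X -> m X]
ememmXSvvv ⇒ ememmeSvvv   [X -> e]
ememmeSvvv ⇒ ememmemvvv   [S -> m]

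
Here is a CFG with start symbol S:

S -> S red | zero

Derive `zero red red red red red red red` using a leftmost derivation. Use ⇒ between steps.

S ⇒ S red ⇒ S red red ⇒ S red red red ⇒ S red red red red ⇒ S red red red red red ⇒ S red red red red red red ⇒ S red red red red red red red ⇒ zero red red red red red red red

S ⇒ S red   [S -> S red]
S red ⇒ S red red   [S -> S red]
S red red ⇒ S red red red   [S -> S red]
S red red red ⇒ S red red red red   [S -> S red]
S red red red red ⇒ S red red red red red   [S -> S red]
S red red red red red ⇒ S red red red red red red   [S -> S red]
S red red red red red red ⇒ S red red red red red red red   [S -> S red]
S red red red red red red red ⇒ zero red red red red red red red   [S -> zero]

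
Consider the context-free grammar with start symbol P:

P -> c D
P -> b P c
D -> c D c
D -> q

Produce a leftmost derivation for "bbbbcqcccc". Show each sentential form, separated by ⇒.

P ⇒ bPc   [P -> b P c]
bPc ⇒ bbPcc   [P -> b P c]
bbPcc ⇒ bbbPccc   [P -> b P c]
bbbPccc ⇒ bbbbPcccc   [P -> b P c]
bbbbPcccc ⇒ bbbbcDcccc   [P -> c D]
bbbbcDcccc ⇒ bbbbcqcccc   [D -> q]

P⇒bPc⇒bbPcc⇒bbbPccc⇒bbbbPcccc⇒bbbbcDcccc⇒bbbbcqcccc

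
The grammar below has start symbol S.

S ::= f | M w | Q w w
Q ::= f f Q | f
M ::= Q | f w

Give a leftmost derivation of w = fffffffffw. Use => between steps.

S => Mw => Qw => ffQw => ffffQw => ffffffQw => ffffffffQw => fffffffffw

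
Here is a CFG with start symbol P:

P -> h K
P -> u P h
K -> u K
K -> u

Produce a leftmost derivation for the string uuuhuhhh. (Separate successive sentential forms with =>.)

P=>uPh=>uuPhh=>uuuPhhh=>uuuhKhhh=>uuuhuhhh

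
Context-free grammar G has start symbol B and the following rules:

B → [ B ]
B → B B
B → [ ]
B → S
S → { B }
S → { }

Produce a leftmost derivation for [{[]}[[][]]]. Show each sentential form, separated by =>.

B => [B]   [B → [ B ]]
[B] => [BB]   [B → B B]
[BB] => [SB]   [B → S]
[SB] => [{B}B]   [S → { B }]
[{B}B] => [{[]}B]   [B → [ ]]
[{[]}B] => [{[]}[B]]   [B → [ B ]]
[{[]}[B]] => [{[]}[BB]]   [B → B B]
[{[]}[BB]] => [{[]}[[]B]]   [B → [ ]]
[{[]}[[]B]] => [{[]}[[][]]]   [B → [ ]]

B => [B] => [BB] => [SB] => [{B}B] => [{[]}B] => [{[]}[B]] => [{[]}[BB]] => [{[]}[[]B]] => [{[]}[[][]]]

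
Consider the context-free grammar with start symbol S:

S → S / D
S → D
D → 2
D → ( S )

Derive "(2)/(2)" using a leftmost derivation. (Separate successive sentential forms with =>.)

S => S/D   [S → S / D]
S/D => D/D   [S → D]
D/D => (S)/D   [D → ( S )]
(S)/D => (D)/D   [S → D]
(D)/D => (2)/D   [D → 2]
(2)/D => (2)/(S)   [D → ( S )]
(2)/(S) => (2)/(D)   [S → D]
(2)/(D) => (2)/(2)   [D → 2]

S => S/D => D/D => (S)/D => (D)/D => (2)/D => (2)/(S) => (2)/(D) => (2)/(2)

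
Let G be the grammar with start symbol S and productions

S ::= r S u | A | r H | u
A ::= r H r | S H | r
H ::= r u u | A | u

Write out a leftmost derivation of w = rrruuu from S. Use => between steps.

S => rH   [S ::= r H]
rH => rA   [H ::= A]
rA => rSH   [A ::= S H]
rSH => rAH   [S ::= A]
rAH => rSHH   [A ::= S H]
rSHH => rAHH   [S ::= A]
rAHH => rrHH   [A ::= r]
rrHH => rrruuH   [H ::= r u u]
rrruuH => rrruuu   [H ::= u]

S=>rH=>rA=>rSH=>rAH=>rSHH=>rAHH=>rrHH=>rrruuH=>rrruuu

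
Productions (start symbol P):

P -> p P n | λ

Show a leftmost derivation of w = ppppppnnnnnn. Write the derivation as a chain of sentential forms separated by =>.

P => pPn => ppPnn => pppPnnn => ppppPnnnn => pppppPnnnnn => ppppppPnnnnnn => ppppppnnnnnn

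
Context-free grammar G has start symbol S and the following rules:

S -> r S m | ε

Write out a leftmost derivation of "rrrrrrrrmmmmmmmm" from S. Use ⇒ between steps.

S ⇒ rSm   [S -> r S m]
rSm ⇒ rrSmm   [S -> r S m]
rrSmm ⇒ rrrSmmm   [S -> r S m]
rrrSmmm ⇒ rrrrSmmmm   [S -> r S m]
rrrrSmmmm ⇒ rrrrrSmmmmm   [S -> r S m]
rrrrrSmmmmm ⇒ rrrrrrSmmmmmm   [S -> r S m]
rrrrrrSmmmmmm ⇒ rrrrrrrSmmmmmmm   [S -> r S m]
rrrrrrrSmmmmmmm ⇒ rrrrrrrrSmmmmmmmm   [S -> r S m]
rrrrrrrrSmmmmmmmm ⇒ rrrrrrrrmmmmmmmm   [S -> ε]

S ⇒ rSm ⇒ rrSmm ⇒ rrrSmmm ⇒ rrrrSmmmm ⇒ rrrrrSmmmmm ⇒ rrrrrrSmmmmmm ⇒ rrrrrrrSmmmmmmm ⇒ rrrrrrrrSmmmmmmmm ⇒ rrrrrrrrmmmmmmmm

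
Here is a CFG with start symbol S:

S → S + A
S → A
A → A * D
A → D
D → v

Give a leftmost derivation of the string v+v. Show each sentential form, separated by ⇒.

S ⇒ S+A   [S → S + A]
S+A ⇒ A+A   [S → A]
A+A ⇒ D+A   [A → D]
D+A ⇒ v+A   [D → v]
v+A ⇒ v+D   [A → D]
v+D ⇒ v+v   [D → v]

S⇒S+A⇒A+A⇒D+A⇒v+A⇒v+D⇒v+v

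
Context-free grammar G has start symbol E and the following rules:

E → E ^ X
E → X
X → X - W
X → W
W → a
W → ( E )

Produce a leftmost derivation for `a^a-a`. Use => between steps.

E => E^X   [E → E ^ X]
E^X => X^X   [E → X]
X^X => W^X   [X → W]
W^X => a^X   [W → a]
a^X => a^X-W   [X → X - W]
a^X-W => a^W-W   [X → W]
a^W-W => a^a-W   [W → a]
a^a-W => a^a-a   [W → a]

E => E^X => X^X => W^X => a^X => a^X-W => a^W-W => a^a-W => a^a-a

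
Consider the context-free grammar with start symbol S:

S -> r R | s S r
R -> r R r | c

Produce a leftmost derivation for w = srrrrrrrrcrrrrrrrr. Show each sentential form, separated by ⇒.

S ⇒ sSr   [S -> s S r]
sSr ⇒ srRr   [S -> r R]
srRr ⇒ srrRrr   [R -> r R r]
srrRrr ⇒ srrrRrrr   [R -> r R r]
srrrRrrr ⇒ srrrrRrrrr   [R -> r R r]
srrrrRrrrr ⇒ srrrrrRrrrrr   [R -> r R r]
srrrrrRrrrrr ⇒ srrrrrrRrrrrrr   [R -> r R r]
srrrrrrRrrrrrr ⇒ srrrrrrrRrrrrrrr   [R -> r R r]
srrrrrrrRrrrrrrr ⇒ srrrrrrrrRrrrrrrrr   [R -> r R r]
srrrrrrrrRrrrrrrrr ⇒ srrrrrrrrcrrrrrrrr   [R -> c]

S ⇒ sSr ⇒ srRr ⇒ srrRrr ⇒ srrrRrrr ⇒ srrrrRrrrr ⇒ srrrrrRrrrrr ⇒ srrrrrrRrrrrrr ⇒ srrrrrrrRrrrrrrr ⇒ srrrrrrrrRrrrrrrrr ⇒ srrrrrrrrcrrrrrrrr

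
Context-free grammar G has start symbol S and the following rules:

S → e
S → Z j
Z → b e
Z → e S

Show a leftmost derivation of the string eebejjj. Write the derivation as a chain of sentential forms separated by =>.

S=>Zj=>eSj=>eZjj=>eeSjj=>eeZjjj=>eebejjj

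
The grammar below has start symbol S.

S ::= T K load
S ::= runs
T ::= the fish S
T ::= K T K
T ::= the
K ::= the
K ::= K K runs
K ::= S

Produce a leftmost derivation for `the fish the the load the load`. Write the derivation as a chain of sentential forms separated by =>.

S => T K load => the fish S K load => the fish T K load K load => the fish the K load K load => the fish the the load K load => the fish the the load the load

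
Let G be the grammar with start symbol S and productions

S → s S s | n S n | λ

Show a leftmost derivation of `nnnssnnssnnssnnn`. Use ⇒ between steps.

S ⇒ nSn ⇒ nnSnn ⇒ nnnSnnn ⇒ nnnsSsnnn ⇒ nnnssSssnnn ⇒ nnnssnSnssnnn ⇒ nnnssnnSnnssnnn ⇒ nnnssnnsSsnnssnnn ⇒ nnnssnnssnnssnnn

S ⇒ nSn   [S → n S n]
nSn ⇒ nnSnn   [S → n S n]
nnSnn ⇒ nnnSnnn   [S → n S n]
nnnSnnn ⇒ nnnsSsnnn   [S → s S s]
nnnsSsnnn ⇒ nnnssSssnnn   [S → s S s]
nnnssSssnnn ⇒ nnnssnSnssnnn   [S → n S n]
nnnssnSnssnnn ⇒ nnnssnnSnnssnnn   [S → n S n]
nnnssnnSnnssnnn ⇒ nnnssnnsSsnnssnnn   [S → s S s]
nnnssnnsSsnnssnnn ⇒ nnnssnnssnnssnnn   [S → λ]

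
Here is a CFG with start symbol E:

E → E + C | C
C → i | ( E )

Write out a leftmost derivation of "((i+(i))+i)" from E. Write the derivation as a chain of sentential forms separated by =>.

E => C   [E → C]
C => (E)   [C → ( E )]
(E) => (E+C)   [E → E + C]
(E+C) => (C+C)   [E → C]
(C+C) => ((E)+C)   [C → ( E )]
((E)+C) => ((E+C)+C)   [E → E + C]
((E+C)+C) => ((C+C)+C)   [E → C]
((C+C)+C) => ((i+C)+C)   [C → i]
((i+C)+C) => ((i+(E))+C)   [C → ( E )]
((i+(E))+C) => ((i+(C))+C)   [E → C]
((i+(C))+C) => ((i+(i))+C)   [C → i]
((i+(i))+C) => ((i+(i))+i)   [C → i]

E => C => (E) => (E+C) => (C+C) => ((E)+C) => ((E+C)+C) => ((C+C)+C) => ((i+C)+C) => ((i+(E))+C) => ((i+(C))+C) => ((i+(i))+C) => ((i+(i))+i)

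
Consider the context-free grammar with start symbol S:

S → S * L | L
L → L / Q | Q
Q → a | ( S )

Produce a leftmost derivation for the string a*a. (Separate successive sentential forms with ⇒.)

S ⇒ S*L   [S → S * L]
S*L ⇒ L*L   [S → L]
L*L ⇒ Q*L   [L → Q]
Q*L ⇒ a*L   [Q → a]
a*L ⇒ a*Q   [L → Q]
a*Q ⇒ a*a   [Q → a]

S ⇒ S*L ⇒ L*L ⇒ Q*L ⇒ a*L ⇒ a*Q ⇒ a*a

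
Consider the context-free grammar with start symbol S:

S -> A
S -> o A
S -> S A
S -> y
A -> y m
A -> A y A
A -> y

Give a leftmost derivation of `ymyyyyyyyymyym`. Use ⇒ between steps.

S⇒A⇒AyA⇒AyAyA⇒AyAyAyA⇒ymyAyAyA⇒ymyyyAyA⇒ymyyyAyAyA⇒ymyyyAyAyAyA⇒ymyyyyyAyAyA⇒ymyyyyyyyAyA⇒ymyyyyyyyymyA⇒ymyyyyyyyymyym

S ⇒ A   [S -> A]
A ⇒ AyA   [A -> A y A]
AyA ⇒ AyAyA   [A -> A y A]
AyAyA ⇒ AyAyAyA   [A -> A y A]
AyAyAyA ⇒ ymyAyAyA   [A -> y m]
ymyAyAyA ⇒ ymyyyAyA   [A -> y]
ymyyyAyA ⇒ ymyyyAyAyA   [A -> A y A]
ymyyyAyAyA ⇒ ymyyyAyAyAyA   [A -> A y A]
ymyyyAyAyAyA ⇒ ymyyyyyAyAyA   [A -> y]
ymyyyyyAyAyA ⇒ ymyyyyyyyAyA   [A -> y]
ymyyyyyyyAyA ⇒ ymyyyyyyyymyA   [A -> y m]
ymyyyyyyyymyA ⇒ ymyyyyyyyymyym   [A -> y m]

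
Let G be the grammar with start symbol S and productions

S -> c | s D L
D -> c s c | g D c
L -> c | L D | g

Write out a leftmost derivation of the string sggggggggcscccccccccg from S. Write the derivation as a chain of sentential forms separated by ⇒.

S ⇒ sDL ⇒ sgDcL ⇒ sggDccL ⇒ sgggDcccL ⇒ sggggDccccL ⇒ sgggggDcccccL ⇒ sggggggDccccccL ⇒ sgggggggDcccccccL ⇒ sggggggggDccccccccL ⇒ sggggggggcscccccccccL ⇒ sggggggggcscccccccccg

S ⇒ sDL   [S -> s D L]
sDL ⇒ sgDcL   [D -> g D c]
sgDcL ⇒ sggDccL   [D -> g D c]
sggDccL ⇒ sgggDcccL   [D -> g D c]
sgggDcccL ⇒ sggggDccccL   [D -> g D c]
sggggDccccL ⇒ sgggggDcccccL   [D -> g D c]
sgggggDcccccL ⇒ sggggggDccccccL   [D -> g D c]
sggggggDccccccL ⇒ sgggggggDcccccccL   [D -> g D c]
sgggggggDcccccccL ⇒ sggggggggDccccccccL   [D -> g D c]
sggggggggDccccccccL ⇒ sggggggggcscccccccccL   [D -> c s c]
sggggggggcscccccccccL ⇒ sggggggggcscccccccccg   [L -> g]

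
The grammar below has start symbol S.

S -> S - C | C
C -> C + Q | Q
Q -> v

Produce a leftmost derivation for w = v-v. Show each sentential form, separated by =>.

S => S-C => C-C => Q-C => v-C => v-Q => v-v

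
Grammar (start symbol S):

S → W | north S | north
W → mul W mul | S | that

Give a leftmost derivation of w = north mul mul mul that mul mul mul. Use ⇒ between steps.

S ⇒ north S ⇒ north W ⇒ north mul W mul ⇒ north mul mul W mul mul ⇒ north mul mul mul W mul mul mul ⇒ north mul mul mul that mul mul mul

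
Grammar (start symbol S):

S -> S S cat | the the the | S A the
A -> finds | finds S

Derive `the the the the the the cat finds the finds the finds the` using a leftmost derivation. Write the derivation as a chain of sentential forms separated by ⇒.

S ⇒ S A the ⇒ S A the A the ⇒ S A the A the A the ⇒ S S cat A the A the A the ⇒ the the the S cat A the A the A the ⇒ the the the the the the cat A the A the A the ⇒ the the the the the the cat finds the A the A the ⇒ the the the the the the cat finds the finds the A the ⇒ the the the the the the cat finds the finds the finds the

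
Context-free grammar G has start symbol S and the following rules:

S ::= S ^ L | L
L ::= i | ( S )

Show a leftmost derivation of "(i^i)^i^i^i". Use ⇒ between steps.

S ⇒ S^L ⇒ S^L^L ⇒ S^L^L^L ⇒ L^L^L^L ⇒ (S)^L^L^L ⇒ (S^L)^L^L^L ⇒ (L^L)^L^L^L ⇒ (i^L)^L^L^L ⇒ (i^i)^L^L^L ⇒ (i^i)^i^L^L ⇒ (i^i)^i^i^L ⇒ (i^i)^i^i^i

S ⇒ S^L   [S ::= S ^ L]
S^L ⇒ S^L^L   [S ::= S ^ L]
S^L^L ⇒ S^L^L^L   [S ::= S ^ L]
S^L^L^L ⇒ L^L^L^L   [S ::= L]
L^L^L^L ⇒ (S)^L^L^L   [L ::= ( S )]
(S)^L^L^L ⇒ (S^L)^L^L^L   [S ::= S ^ L]
(S^L)^L^L^L ⇒ (L^L)^L^L^L   [S ::= L]
(L^L)^L^L^L ⇒ (i^L)^L^L^L   [L ::= i]
(i^L)^L^L^L ⇒ (i^i)^L^L^L   [L ::= i]
(i^i)^L^L^L ⇒ (i^i)^i^L^L   [L ::= i]
(i^i)^i^L^L ⇒ (i^i)^i^i^L   [L ::= i]
(i^i)^i^i^L ⇒ (i^i)^i^i^i   [L ::= i]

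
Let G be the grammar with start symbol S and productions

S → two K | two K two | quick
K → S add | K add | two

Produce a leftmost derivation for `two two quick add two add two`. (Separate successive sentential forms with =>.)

S => two K two   [S → two K two]
two K two => two S add two   [K → S add]
two S add two => two two K two add two   [S → two K two]
two two K two add two => two two S add two add two   [K → S add]
two two S add two add two => two two quick add two add two   [S → quick]

S => two K two => two S add two => two two K two add two => two two S add two add two => two two quick add two add two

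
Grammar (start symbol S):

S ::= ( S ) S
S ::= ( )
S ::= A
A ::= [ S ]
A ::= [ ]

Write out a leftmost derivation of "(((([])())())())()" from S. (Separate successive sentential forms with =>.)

S => (S)S => ((S)S)S => (((S)S)S)S => ((((S)S)S)S)S => ((((A)S)S)S)S => (((([])S)S)S)S => (((([])())S)S)S => (((([])())())S)S => (((([])())())())S => (((([])())())())()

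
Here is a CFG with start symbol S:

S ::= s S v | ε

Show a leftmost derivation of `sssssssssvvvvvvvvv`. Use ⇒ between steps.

S ⇒ sSv ⇒ ssSvv ⇒ sssSvvv ⇒ ssssSvvvv ⇒ sssssSvvvvv ⇒ ssssssSvvvvvv ⇒ sssssssSvvvvvvv ⇒ ssssssssSvvvvvvvv ⇒ sssssssssSvvvvvvvvv ⇒ sssssssssvvvvvvvvv

S ⇒ sSv   [S ::= s S v]
sSv ⇒ ssSvv   [S ::= s S v]
ssSvv ⇒ sssSvvv   [S ::= s S v]
sssSvvv ⇒ ssssSvvvv   [S ::= s S v]
ssssSvvvv ⇒ sssssSvvvvv   [S ::= s S v]
sssssSvvvvv ⇒ ssssssSvvvvvv   [S ::= s S v]
ssssssSvvvvvv ⇒ sssssssSvvvvvvv   [S ::= s S v]
sssssssSvvvvvvv ⇒ ssssssssSvvvvvvvv   [S ::= s S v]
ssssssssSvvvvvvvv ⇒ sssssssssSvvvvvvvvv   [S ::= s S v]
sssssssssSvvvvvvvvv ⇒ sssssssssvvvvvvvvv   [S ::= ε]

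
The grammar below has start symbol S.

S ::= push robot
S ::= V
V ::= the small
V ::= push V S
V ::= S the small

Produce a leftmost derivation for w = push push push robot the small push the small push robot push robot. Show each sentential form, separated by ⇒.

S ⇒ V ⇒ push V S ⇒ push push V S S ⇒ push push S the small S S ⇒ push push push robot the small S S ⇒ push push push robot the small V S ⇒ push push push robot the small push V S S ⇒ push push push robot the small push the small S S ⇒ push push push robot the small push the small push robot S ⇒ push push push robot the small push the small push robot push robot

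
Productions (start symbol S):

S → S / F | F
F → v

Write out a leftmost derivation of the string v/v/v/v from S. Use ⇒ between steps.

S ⇒ S/F   [S → S / F]
S/F ⇒ S/F/F   [S → S / F]
S/F/F ⇒ S/F/F/F   [S → S / F]
S/F/F/F ⇒ F/F/F/F   [S → F]
F/F/F/F ⇒ v/F/F/F   [F → v]
v/F/F/F ⇒ v/v/F/F   [F → v]
v/v/F/F ⇒ v/v/v/F   [F → v]
v/v/v/F ⇒ v/v/v/v   [F → v]

S ⇒ S/F ⇒ S/F/F ⇒ S/F/F/F ⇒ F/F/F/F ⇒ v/F/F/F ⇒ v/v/F/F ⇒ v/v/v/F ⇒ v/v/v/v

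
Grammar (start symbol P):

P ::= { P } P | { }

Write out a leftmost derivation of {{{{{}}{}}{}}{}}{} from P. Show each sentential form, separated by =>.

P => {P}P => {{P}P}P => {{{P}P}P}P => {{{{P}P}P}P}P => {{{{{}}P}P}P}P => {{{{{}}{}}P}P}P => {{{{{}}{}}{}}P}P => {{{{{}}{}}{}}{}}P => {{{{{}}{}}{}}{}}{}

P => {P}P   [P ::= { P } P]
{P}P => {{P}P}P   [P ::= { P } P]
{{P}P}P => {{{P}P}P}P   [P ::= { P } P]
{{{P}P}P}P => {{{{P}P}P}P}P   [P ::= { P } P]
{{{{P}P}P}P}P => {{{{{}}P}P}P}P   [P ::= { }]
{{{{{}}P}P}P}P => {{{{{}}{}}P}P}P   [P ::= { }]
{{{{{}}{}}P}P}P => {{{{{}}{}}{}}P}P   [P ::= { }]
{{{{{}}{}}{}}P}P => {{{{{}}{}}{}}{}}P   [P ::= { }]
{{{{{}}{}}{}}{}}P => {{{{{}}{}}{}}{}}{}   [P ::= { }]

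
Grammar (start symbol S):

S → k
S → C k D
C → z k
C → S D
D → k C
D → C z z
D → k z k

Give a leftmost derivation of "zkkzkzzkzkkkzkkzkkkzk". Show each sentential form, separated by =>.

S => CkD   [S → C k D]
CkD => SDkD   [C → S D]
SDkD => CkDDkD   [S → C k D]
CkDDkD => SDkDDkD   [C → S D]
SDkDDkD => CkDDkDDkD   [S → C k D]
CkDDkDDkD => zkkDDkDDkD   [C → z k]
zkkDDkDDkD => zkkCzzDkDDkD   [D → C z z]
zkkCzzDkDDkD => zkkzkzzDkDDkD   [C → z k]
zkkzkzzDkDDkD => zkkzkzzkzkkDDkD   [D → k z k]
zkkzkzzkzkkDDkD => zkkzkzzkzkkkzkDkD   [D → k z k]
zkkzkzzkzkkkzkDkD => zkkzkzzkzkkkzkkzkkD   [D → k z k]
zkkzkzzkzkkkzkkzkkD => zkkzkzzkzkkkzkkzkkkzk   [D → k z k]

S=>CkD=>SDkD=>CkDDkD=>SDkDDkD=>CkDDkDDkD=>zkkDDkDDkD=>zkkCzzDkDDkD=>zkkzkzzDkDDkD=>zkkzkzzkzkkDDkD=>zkkzkzzkzkkkzkDkD=>zkkzkzzkzkkkzkkzkkD=>zkkzkzzkzkkkzkkzkkkzk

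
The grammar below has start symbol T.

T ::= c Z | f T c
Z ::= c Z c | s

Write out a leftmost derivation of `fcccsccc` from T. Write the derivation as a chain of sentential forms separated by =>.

T => fTc => fcZc => fccZcc => fcccZccc => fcccsccc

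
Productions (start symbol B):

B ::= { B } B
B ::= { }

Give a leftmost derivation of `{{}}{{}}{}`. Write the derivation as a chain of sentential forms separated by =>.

B => {B}B => {{}}B => {{}}{B}B => {{}}{{}}B => {{}}{{}}{}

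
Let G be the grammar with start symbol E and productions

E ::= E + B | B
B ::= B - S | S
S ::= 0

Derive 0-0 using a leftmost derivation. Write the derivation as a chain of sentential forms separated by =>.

E => B   [E ::= B]
B => B-S   [B ::= B - S]
B-S => S-S   [B ::= S]
S-S => 0-S   [S ::= 0]
0-S => 0-0   [S ::= 0]

E=>B=>B-S=>S-S=>0-S=>0-0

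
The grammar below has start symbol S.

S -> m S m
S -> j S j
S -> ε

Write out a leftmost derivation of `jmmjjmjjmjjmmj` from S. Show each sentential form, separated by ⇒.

S ⇒ jSj ⇒ jmSmj ⇒ jmmSmmj ⇒ jmmjSjmmj ⇒ jmmjjSjjmmj ⇒ jmmjjmSmjjmmj ⇒ jmmjjmjSjmjjmmj ⇒ jmmjjmjjmjjmmj

S ⇒ jSj   [S -> j S j]
jSj ⇒ jmSmj   [S -> m S m]
jmSmj ⇒ jmmSmmj   [S -> m S m]
jmmSmmj ⇒ jmmjSjmmj   [S -> j S j]
jmmjSjmmj ⇒ jmmjjSjjmmj   [S -> j S j]
jmmjjSjjmmj ⇒ jmmjjmSmjjmmj   [S -> m S m]
jmmjjmSmjjmmj ⇒ jmmjjmjSjmjjmmj   [S -> j S j]
jmmjjmjSjmjjmmj ⇒ jmmjjmjjmjjmmj   [S -> ε]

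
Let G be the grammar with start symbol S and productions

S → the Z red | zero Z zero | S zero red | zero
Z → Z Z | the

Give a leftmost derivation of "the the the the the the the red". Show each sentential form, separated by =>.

S => the Z red => the Z Z red => the Z Z Z red => the Z Z Z Z red => the Z Z Z Z Z red => the Z Z Z Z Z Z red => the the Z Z Z Z Z red => the the the Z Z Z Z red => the the the the Z Z Z red => the the the the the Z Z red => the the the the the the Z red => the the the the the the the red

S => the Z red   [S → the Z red]
the Z red => the Z Z red   [Z → Z Z]
the Z Z red => the Z Z Z red   [Z → Z Z]
the Z Z Z red => the Z Z Z Z red   [Z → Z Z]
the Z Z Z Z red => the Z Z Z Z Z red   [Z → Z Z]
the Z Z Z Z Z red => the Z Z Z Z Z Z red   [Z → Z Z]
the Z Z Z Z Z Z red => the the Z Z Z Z Z red   [Z → the]
the the Z Z Z Z Z red => the the the Z Z Z Z red   [Z → the]
the the the Z Z Z Z red => the the the the Z Z Z red   [Z → the]
the the the the Z Z Z red => the the the the the Z Z red   [Z → the]
the the the the the Z Z red => the the the the the the Z red   [Z → the]
the the the the the the Z red => the the the the the the the red   [Z → the]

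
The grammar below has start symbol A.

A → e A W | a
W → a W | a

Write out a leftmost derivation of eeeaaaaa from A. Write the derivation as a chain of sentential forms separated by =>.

A => eAW   [A → e A W]
eAW => eeAWW   [A → e A W]
eeAWW => eeeAWWW   [A → e A W]
eeeAWWW => eeeaWWW   [A → a]
eeeaWWW => eeeaaWWW   [W → a W]
eeeaaWWW => eeeaaaWW   [W → a]
eeeaaaWW => eeeaaaaW   [W → a]
eeeaaaaW => eeeaaaaa   [W → a]

A => eAW => eeAWW => eeeAWWW => eeeaWWW => eeeaaWWW => eeeaaaWW => eeeaaaaW => eeeaaaaa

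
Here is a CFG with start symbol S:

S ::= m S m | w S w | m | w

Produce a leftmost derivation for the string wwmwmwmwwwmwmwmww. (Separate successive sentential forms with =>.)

S => wSw => wwSww => wwmSmww => wwmwSwmww => wwmwmSmwmww => wwmwmwSwmwmww => wwmwmwmSmwmwmww => wwmwmwmwSwmwmwmww => wwmwmwmwwwmwmwmww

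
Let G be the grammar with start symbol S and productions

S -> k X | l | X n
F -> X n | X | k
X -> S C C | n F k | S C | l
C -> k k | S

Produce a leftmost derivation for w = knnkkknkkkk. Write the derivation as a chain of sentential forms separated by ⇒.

S ⇒ kX ⇒ kSCC ⇒ kXnCC ⇒ knFknCC ⇒ knXknCC ⇒ knnFkknCC ⇒ knnkkknCC ⇒ knnkkknkkC ⇒ knnkkknkkkk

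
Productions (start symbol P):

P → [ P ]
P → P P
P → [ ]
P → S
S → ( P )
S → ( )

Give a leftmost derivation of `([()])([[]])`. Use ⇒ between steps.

P⇒PP⇒SP⇒(P)P⇒([P])P⇒([S])P⇒([()])P⇒([()])S⇒([()])(P)⇒([()])([P])⇒([()])([[]])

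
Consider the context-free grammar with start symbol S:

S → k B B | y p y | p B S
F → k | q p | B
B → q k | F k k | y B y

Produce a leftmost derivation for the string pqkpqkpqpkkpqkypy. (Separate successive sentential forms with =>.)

S => pBS => pqkS => pqkpBS => pqkpqkS => pqkpqkpBS => pqkpqkpFkkS => pqkpqkpqpkkS => pqkpqkpqpkkpBS => pqkpqkpqpkkpqkS => pqkpqkpqpkkpqkypy

S => pBS   [S → p B S]
pBS => pqkS   [B → q k]
pqkS => pqkpBS   [S → p B S]
pqkpBS => pqkpqkS   [B → q k]
pqkpqkS => pqkpqkpBS   [S → p B S]
pqkpqkpBS => pqkpqkpFkkS   [B → F k k]
pqkpqkpFkkS => pqkpqkpqpkkS   [F → q p]
pqkpqkpqpkkS => pqkpqkpqpkkpBS   [S → p B S]
pqkpqkpqpkkpBS => pqkpqkpqpkkpqkS   [B → q k]
pqkpqkpqpkkpqkS => pqkpqkpqpkkpqkypy   [S → y p y]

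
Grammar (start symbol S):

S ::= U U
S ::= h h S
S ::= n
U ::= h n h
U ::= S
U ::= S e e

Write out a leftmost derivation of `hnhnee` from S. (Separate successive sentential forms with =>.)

S => UU => hnhU => hnhSee => hnhnee

S => UU   [S ::= U U]
UU => hnhU   [U ::= h n h]
hnhU => hnhSee   [U ::= S e e]
hnhSee => hnhnee   [S ::= n]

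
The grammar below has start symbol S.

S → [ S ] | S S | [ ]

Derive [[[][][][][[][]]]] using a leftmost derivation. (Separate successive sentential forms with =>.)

S => [S] => [[S]] => [[SS]] => [[[]S]] => [[[]SS]] => [[[][]S]] => [[[][]SS]] => [[[][][]S]] => [[[][][]SS]] => [[[][][][]S]] => [[[][][][][S]]] => [[[][][][][SS]]] => [[[][][][][[]S]]] => [[[][][][][[][]]]]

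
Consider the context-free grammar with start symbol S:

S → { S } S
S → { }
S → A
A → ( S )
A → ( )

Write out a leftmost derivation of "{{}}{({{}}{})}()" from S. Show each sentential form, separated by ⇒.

S ⇒ {S}S ⇒ {{}}S ⇒ {{}}{S}S ⇒ {{}}{A}S ⇒ {{}}{(S)}S ⇒ {{}}{({S}S)}S ⇒ {{}}{({{}}S)}S ⇒ {{}}{({{}}{})}S ⇒ {{}}{({{}}{})}A ⇒ {{}}{({{}}{})}()

S ⇒ {S}S   [S → { S } S]
{S}S ⇒ {{}}S   [S → { }]
{{}}S ⇒ {{}}{S}S   [S → { S } S]
{{}}{S}S ⇒ {{}}{A}S   [S → A]
{{}}{A}S ⇒ {{}}{(S)}S   [A → ( S )]
{{}}{(S)}S ⇒ {{}}{({S}S)}S   [S → { S } S]
{{}}{({S}S)}S ⇒ {{}}{({{}}S)}S   [S → { }]
{{}}{({{}}S)}S ⇒ {{}}{({{}}{})}S   [S → { }]
{{}}{({{}}{})}S ⇒ {{}}{({{}}{})}A   [S → A]
{{}}{({{}}{})}A ⇒ {{}}{({{}}{})}()   [A → ( )]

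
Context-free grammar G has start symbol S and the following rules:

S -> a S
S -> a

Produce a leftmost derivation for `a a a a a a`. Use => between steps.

S => a S => a a S => a a a S => a a a a S => a a a a a S => a a a a a a

S => a S   [S -> a S]
a S => a a S   [S -> a S]
a a S => a a a S   [S -> a S]
a a a S => a a a a S   [S -> a S]
a a a a S => a a a a a S   [S -> a S]
a a a a a S => a a a a a a   [S -> a]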